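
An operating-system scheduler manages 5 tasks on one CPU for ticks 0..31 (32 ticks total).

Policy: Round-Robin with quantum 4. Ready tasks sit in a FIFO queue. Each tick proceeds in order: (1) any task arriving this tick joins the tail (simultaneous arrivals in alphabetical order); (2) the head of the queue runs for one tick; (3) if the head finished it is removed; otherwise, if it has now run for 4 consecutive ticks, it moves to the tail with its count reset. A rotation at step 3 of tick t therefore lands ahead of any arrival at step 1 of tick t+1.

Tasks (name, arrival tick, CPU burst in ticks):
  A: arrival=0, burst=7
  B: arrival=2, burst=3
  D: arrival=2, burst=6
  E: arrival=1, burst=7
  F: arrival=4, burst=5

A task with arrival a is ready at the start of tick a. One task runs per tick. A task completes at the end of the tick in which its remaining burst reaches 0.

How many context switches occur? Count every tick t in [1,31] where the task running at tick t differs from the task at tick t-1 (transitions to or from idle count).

t=0: queue=[A] q_used=0 → run A
t=1: queue=[A,E] q_used=1 → run A
t=2: queue=[A,E,B,D] q_used=2 → run A
t=3: queue=[A,E,B,D] q_used=3 → run A
t=4: queue=[E,B,D,A,F] q_used=0 → run E
t=5: queue=[E,B,D,A,F] q_used=1 → run E
t=6: queue=[E,B,D,A,F] q_used=2 → run E
t=7: queue=[E,B,D,A,F] q_used=3 → run E
t=8: queue=[B,D,A,F,E] q_used=0 → run B
t=9: queue=[B,D,A,F,E] q_used=1 → run B
t=10: queue=[B,D,A,F,E] q_used=2 → run B
t=11: queue=[D,A,F,E] q_used=0 → run D
t=12: queue=[D,A,F,E] q_used=1 → run D
t=13: queue=[D,A,F,E] q_used=2 → run D
t=14: queue=[D,A,F,E] q_used=3 → run D
t=15: queue=[A,F,E,D] q_used=0 → run A
t=16: queue=[A,F,E,D] q_used=1 → run A
t=17: queue=[A,F,E,D] q_used=2 → run A
t=18: queue=[F,E,D] q_used=0 → run F
t=19: queue=[F,E,D] q_used=1 → run F
t=20: queue=[F,E,D] q_used=2 → run F
t=21: queue=[F,E,D] q_used=3 → run F
t=22: queue=[E,D,F] q_used=0 → run E
t=23: queue=[E,D,F] q_used=1 → run E
t=24: queue=[E,D,F] q_used=2 → run E
t=25: queue=[D,F] q_used=0 → run D
t=26: queue=[D,F] q_used=1 → run D
t=27: queue=[F] q_used=0 → run F
t=28: (idle)
t=29: (idle)
t=30: (idle)
t=31: (idle)

context switches = 9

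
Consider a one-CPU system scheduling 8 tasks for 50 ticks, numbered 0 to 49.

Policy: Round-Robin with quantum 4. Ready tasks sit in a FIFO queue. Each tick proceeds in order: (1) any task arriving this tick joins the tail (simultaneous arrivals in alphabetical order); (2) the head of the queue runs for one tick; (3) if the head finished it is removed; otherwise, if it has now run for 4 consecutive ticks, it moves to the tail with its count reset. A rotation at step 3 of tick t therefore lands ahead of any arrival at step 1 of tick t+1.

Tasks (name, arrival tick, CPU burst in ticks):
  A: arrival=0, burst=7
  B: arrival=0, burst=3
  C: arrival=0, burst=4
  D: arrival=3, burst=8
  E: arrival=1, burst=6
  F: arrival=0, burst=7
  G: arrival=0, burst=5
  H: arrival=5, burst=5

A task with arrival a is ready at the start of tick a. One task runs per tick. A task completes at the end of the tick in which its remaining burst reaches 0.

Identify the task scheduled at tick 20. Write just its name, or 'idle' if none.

running at tick 20 = E

t=0: queue=[A,B,C,F,G] q_used=0 → run A
t=1: queue=[A,B,C,F,G,E] q_used=1 → run A
t=2: queue=[A,B,C,F,G,E] q_used=2 → run A
t=3: queue=[A,B,C,F,G,E,D] q_used=3 → run A
t=4: queue=[B,C,F,G,E,D,A] q_used=0 → run B
t=5: queue=[B,C,F,G,E,D,A,H] q_used=1 → run B
t=6: queue=[B,C,F,G,E,D,A,H] q_used=2 → run B
t=7: queue=[C,F,G,E,D,A,H] q_used=0 → run C
t=8: queue=[C,F,G,E,D,A,H] q_used=1 → run C
t=9: queue=[C,F,G,E,D,A,H] q_used=2 → run C
t=10: queue=[C,F,G,E,D,A,H] q_used=3 → run C
t=11: queue=[F,G,E,D,A,H] q_used=0 → run F
t=12: queue=[F,G,E,D,A,H] q_used=1 → run F
t=13: queue=[F,G,E,D,A,H] q_used=2 → run F
t=14: queue=[F,G,E,D,A,H] q_used=3 → run F
t=15: queue=[G,E,D,A,H,F] q_used=0 → run G
t=16: queue=[G,E,D,A,H,F] q_used=1 → run G
t=17: queue=[G,E,D,A,H,F] q_used=2 → run G
t=18: queue=[G,E,D,A,H,F] q_used=3 → run G
t=19: queue=[E,D,A,H,F,G] q_used=0 → run E
t=20: queue=[E,D,A,H,F,G] q_used=1 → run E
t=21: queue=[E,D,A,H,F,G] q_used=2 → run E
t=22: queue=[E,D,A,H,F,G] q_used=3 → run E
t=23: queue=[D,A,H,F,G,E] q_used=0 → run D
t=24: queue=[D,A,H,F,G,E] q_used=1 → run D
t=25: queue=[D,A,H,F,G,E] q_used=2 → run D
t=26: queue=[D,A,H,F,G,E] q_used=3 → run D
t=27: queue=[A,H,F,G,E,D] q_used=0 → run A
t=28: queue=[A,H,F,G,E,D] q_used=1 → run A
t=29: queue=[A,H,F,G,E,D] q_used=2 → run A
t=30: queue=[H,F,G,E,D] q_used=0 → run H
t=31: queue=[H,F,G,E,D] q_used=1 → run H
t=32: queue=[H,F,G,E,D] q_used=2 → run H
t=33: queue=[H,F,G,E,D] q_used=3 → run H
t=34: queue=[F,G,E,D,H] q_used=0 → run F
t=35: queue=[F,G,E,D,H] q_used=1 → run F
t=36: queue=[F,G,E,D,H] q_used=2 → run F
t=37: queue=[G,E,D,H] q_used=0 → run G
t=38: queue=[E,D,H] q_used=0 → run E
t=39: queue=[E,D,H] q_used=1 → run E
t=40: queue=[D,H] q_used=0 → run D
t=41: queue=[D,H] q_used=1 → run D
t=42: queue=[D,H] q_used=2 → run D
t=43: queue=[D,H] q_used=3 → run D
t=44: queue=[H] q_used=0 → run H
t=45: (idle)
t=46: (idle)
t=47: (idle)
t=48: (idle)
t=49: (idle)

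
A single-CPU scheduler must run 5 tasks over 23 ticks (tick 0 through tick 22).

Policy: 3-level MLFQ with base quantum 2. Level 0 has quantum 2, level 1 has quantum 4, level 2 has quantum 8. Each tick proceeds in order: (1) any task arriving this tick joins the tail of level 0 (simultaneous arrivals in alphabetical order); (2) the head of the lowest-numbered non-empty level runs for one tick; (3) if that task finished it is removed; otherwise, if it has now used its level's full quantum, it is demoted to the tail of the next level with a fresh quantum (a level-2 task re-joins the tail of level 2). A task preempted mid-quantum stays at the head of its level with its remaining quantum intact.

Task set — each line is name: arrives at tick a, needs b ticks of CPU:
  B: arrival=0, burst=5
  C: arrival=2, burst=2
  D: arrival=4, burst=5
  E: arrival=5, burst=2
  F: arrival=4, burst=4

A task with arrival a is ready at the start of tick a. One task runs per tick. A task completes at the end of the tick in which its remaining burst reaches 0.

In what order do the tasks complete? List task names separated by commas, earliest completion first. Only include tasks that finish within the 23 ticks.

t=0: L0/L1/L2 = B/-/- → run B
t=1: L0/L1/L2 = B/-/- → run B
t=2: L0/L1/L2 = C/B/- → run C
t=3: L0/L1/L2 = C/B/- → run C
t=4: L0/L1/L2 = DF/B/- → run D
t=5: L0/L1/L2 = DFE/B/- → run D
t=6: L0/L1/L2 = FE/BD/- → run F
t=7: L0/L1/L2 = FE/BD/- → run F
t=8: L0/L1/L2 = E/BDF/- → run E
t=9: L0/L1/L2 = E/BDF/- → run E
t=10: L0/L1/L2 = -/BDF/- → run B
t=11: L0/L1/L2 = -/BDF/- → run B
t=12: L0/L1/L2 = -/BDF/- → run B
t=13: L0/L1/L2 = -/DF/- → run D
t=14: L0/L1/L2 = -/DF/- → run D
t=15: L0/L1/L2 = -/DF/- → run D
t=16: L0/L1/L2 = -/F/- → run F
t=17: L0/L1/L2 = -/F/- → run F
t=18: (idle)
t=19: (idle)
t=20: (idle)
t=21: (idle)
t=22: (idle)

completion order = C, E, B, D, F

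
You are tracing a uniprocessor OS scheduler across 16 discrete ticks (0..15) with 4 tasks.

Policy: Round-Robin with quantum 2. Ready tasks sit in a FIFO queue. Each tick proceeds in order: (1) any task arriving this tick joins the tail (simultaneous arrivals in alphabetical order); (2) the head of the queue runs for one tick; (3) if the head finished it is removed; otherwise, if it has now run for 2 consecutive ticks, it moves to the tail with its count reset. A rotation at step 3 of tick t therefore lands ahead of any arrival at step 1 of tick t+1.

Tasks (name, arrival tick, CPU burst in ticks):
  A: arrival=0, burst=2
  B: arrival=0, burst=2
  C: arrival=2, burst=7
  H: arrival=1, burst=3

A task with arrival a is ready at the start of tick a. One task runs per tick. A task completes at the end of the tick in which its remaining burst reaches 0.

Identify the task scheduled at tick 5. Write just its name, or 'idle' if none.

running at tick 5 = H

t=0: queue=[A,B] q_used=0 → run A
t=1: queue=[A,B,H] q_used=1 → run A
t=2: queue=[B,H,C] q_used=0 → run B
t=3: queue=[B,H,C] q_used=1 → run B
t=4: queue=[H,C] q_used=0 → run H
t=5: queue=[H,C] q_used=1 → run H
t=6: queue=[C,H] q_used=0 → run C
t=7: queue=[C,H] q_used=1 → run C
t=8: queue=[H,C] q_used=0 → run H
t=9: queue=[C] q_used=0 → run C
t=10: queue=[C] q_used=1 → run C
t=11: queue=[C] q_used=0 → run C
t=12: queue=[C] q_used=1 → run C
t=13: queue=[C] q_used=0 → run C
t=14: (idle)
t=15: (idle)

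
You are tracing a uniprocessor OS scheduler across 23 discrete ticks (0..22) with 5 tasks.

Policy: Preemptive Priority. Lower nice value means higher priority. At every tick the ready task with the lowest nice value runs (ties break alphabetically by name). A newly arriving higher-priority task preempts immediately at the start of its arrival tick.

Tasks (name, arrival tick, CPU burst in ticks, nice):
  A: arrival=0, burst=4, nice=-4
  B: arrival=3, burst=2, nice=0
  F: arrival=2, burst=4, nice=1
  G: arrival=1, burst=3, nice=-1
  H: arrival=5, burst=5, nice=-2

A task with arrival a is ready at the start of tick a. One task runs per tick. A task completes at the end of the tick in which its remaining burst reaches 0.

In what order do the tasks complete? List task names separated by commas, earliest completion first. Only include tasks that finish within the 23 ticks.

completion order = A, H, G, B, F

t=0: ready={A} → run A
t=1: ready={A,G} → run A
t=2: ready={A,F,G} → run A
t=3: ready={A,B,F,G} → run A
t=4: ready={B,F,G} → run G
t=5: ready={B,F,G,H} → run H
t=6: ready={B,F,G,H} → run H
t=7: ready={B,F,G,H} → run H
t=8: ready={B,F,G,H} → run H
t=9: ready={B,F,G,H} → run H
t=10: ready={B,F,G} → run G
t=11: ready={B,F,G} → run G
t=12: ready={B,F} → run B
t=13: ready={B,F} → run B
t=14: ready={F} → run F
t=15: ready={F} → run F
t=16: ready={F} → run F
t=17: ready={F} → run F
t=18: (idle)
t=19: (idle)
t=20: (idle)
t=21: (idle)
t=22: (idle)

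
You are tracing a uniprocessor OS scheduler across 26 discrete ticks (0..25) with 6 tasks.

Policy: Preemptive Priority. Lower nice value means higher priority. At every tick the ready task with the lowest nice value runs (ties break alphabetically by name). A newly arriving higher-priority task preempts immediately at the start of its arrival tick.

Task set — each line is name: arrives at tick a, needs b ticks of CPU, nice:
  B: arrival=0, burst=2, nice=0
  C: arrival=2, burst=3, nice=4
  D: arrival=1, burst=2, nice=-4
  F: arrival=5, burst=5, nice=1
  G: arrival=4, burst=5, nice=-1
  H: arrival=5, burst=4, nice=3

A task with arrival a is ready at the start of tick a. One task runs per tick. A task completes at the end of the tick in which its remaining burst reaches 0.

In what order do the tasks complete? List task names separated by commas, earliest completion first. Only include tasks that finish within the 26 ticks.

completion order = D, B, G, F, H, C

t=0: ready={B} → run B
t=1: ready={B,D} → run D
t=2: ready={B,C,D} → run D
t=3: ready={B,C} → run B
t=4: ready={C,G} → run G
t=5: ready={C,F,G,H} → run G
t=6: ready={C,F,G,H} → run G
t=7: ready={C,F,G,H} → run G
t=8: ready={C,F,G,H} → run G
t=9: ready={C,F,H} → run F
t=10: ready={C,F,H} → run F
t=11: ready={C,F,H} → run F
t=12: ready={C,F,H} → run F
t=13: ready={C,F,H} → run F
t=14: ready={C,H} → run H
t=15: ready={C,H} → run H
t=16: ready={C,H} → run H
t=17: ready={C,H} → run H
t=18: ready={C} → run C
t=19: ready={C} → run C
t=20: ready={C} → run C
t=21: (idle)
t=22: (idle)
t=23: (idle)
t=24: (idle)
t=25: (idle)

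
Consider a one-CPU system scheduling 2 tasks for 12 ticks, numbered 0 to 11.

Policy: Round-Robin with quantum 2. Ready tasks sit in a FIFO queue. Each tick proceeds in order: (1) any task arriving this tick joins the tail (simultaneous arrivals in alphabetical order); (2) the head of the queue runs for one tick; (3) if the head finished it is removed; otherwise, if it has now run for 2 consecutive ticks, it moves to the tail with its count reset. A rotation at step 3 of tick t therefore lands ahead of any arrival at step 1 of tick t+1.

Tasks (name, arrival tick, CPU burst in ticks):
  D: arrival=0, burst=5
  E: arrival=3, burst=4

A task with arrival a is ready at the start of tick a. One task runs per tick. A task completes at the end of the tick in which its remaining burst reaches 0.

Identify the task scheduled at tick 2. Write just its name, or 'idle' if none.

running at tick 2 = D

t=0: queue=[D] q_used=0 → run D
t=1: queue=[D] q_used=1 → run D
t=2: queue=[D] q_used=0 → run D
t=3: queue=[D,E] q_used=1 → run D
t=4: queue=[E,D] q_used=0 → run E
t=5: queue=[E,D] q_used=1 → run E
t=6: queue=[D,E] q_used=0 → run D
t=7: queue=[E] q_used=0 → run E
t=8: queue=[E] q_used=1 → run E
t=9: (idle)
t=10: (idle)
t=11: (idle)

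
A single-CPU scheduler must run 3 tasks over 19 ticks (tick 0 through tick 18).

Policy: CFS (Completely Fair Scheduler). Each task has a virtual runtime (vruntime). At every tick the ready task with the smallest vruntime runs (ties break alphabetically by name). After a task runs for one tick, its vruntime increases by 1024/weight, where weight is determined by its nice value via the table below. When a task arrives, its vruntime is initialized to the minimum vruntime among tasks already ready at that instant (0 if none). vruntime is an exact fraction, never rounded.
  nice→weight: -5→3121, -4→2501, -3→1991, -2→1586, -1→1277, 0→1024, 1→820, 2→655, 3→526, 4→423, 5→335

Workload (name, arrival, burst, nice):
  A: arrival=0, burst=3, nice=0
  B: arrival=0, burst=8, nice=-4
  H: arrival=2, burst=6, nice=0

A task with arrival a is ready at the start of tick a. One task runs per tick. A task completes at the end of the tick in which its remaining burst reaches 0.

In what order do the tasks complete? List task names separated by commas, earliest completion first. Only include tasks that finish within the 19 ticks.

t=0: vr[A=0 B=0] → run A
t=1: vr[A=1 B=0] → run B
t=2: vr[A=1 B=1024/2501 H=1024/2501] → run B
t=3: vr[A=1 B=2048/2501 H=1024/2501] → run H
t=4: vr[A=1 B=2048/2501 H=3525/2501] → run B
t=5: vr[A=1 B=3072/2501 H=3525/2501] → run A
t=6: vr[A=2 B=3072/2501 H=3525/2501] → run B
t=7: vr[A=2 B=4096/2501 H=3525/2501] → run H
t=8: vr[A=2 B=4096/2501 H=6026/2501] → run B
t=9: vr[A=2 B=5120/2501 H=6026/2501] → run A
t=10: vr[B=5120/2501 H=6026/2501] → run B
t=11: vr[B=6144/2501 H=6026/2501] → run H
t=12: vr[B=6144/2501 H=8527/2501] → run B
t=13: vr[B=7168/2501 H=8527/2501] → run B
t=14: vr[H=8527/2501] → run H
t=15: vr[H=11028/2501] → run H
t=16: vr[H=13529/2501] → run H
t=17: (idle)
t=18: (idle)

completion order = A, B, H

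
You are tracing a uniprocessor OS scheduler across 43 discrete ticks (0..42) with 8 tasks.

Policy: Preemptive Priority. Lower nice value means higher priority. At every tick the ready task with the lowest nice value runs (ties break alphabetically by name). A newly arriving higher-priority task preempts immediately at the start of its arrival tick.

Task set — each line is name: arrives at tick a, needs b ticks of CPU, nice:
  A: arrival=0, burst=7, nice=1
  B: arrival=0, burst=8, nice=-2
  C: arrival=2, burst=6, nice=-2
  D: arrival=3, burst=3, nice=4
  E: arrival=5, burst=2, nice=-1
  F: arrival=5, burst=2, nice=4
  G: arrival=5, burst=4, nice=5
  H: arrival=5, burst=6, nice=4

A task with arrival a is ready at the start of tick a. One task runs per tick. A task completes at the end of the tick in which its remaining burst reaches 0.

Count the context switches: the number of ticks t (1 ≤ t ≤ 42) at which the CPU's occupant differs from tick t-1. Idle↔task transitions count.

t=0: ready={A,B} → run B
t=1: ready={A,B} → run B
t=2: ready={A,B,C} → run B
t=3: ready={A,B,C,D} → run B
t=4: ready={A,B,C,D} → run B
t=5: ready={A,B,C,D,E,F,G,H} → run B
t=6: ready={A,B,C,D,E,F,G,H} → run B
t=7: ready={A,B,C,D,E,F,G,H} → run B
t=8: ready={A,C,D,E,F,G,H} → run C
t=9: ready={A,C,D,E,F,G,H} → run C
t=10: ready={A,C,D,E,F,G,H} → run C
t=11: ready={A,C,D,E,F,G,H} → run C
t=12: ready={A,C,D,E,F,G,H} → run C
t=13: ready={A,C,D,E,F,G,H} → run C
t=14: ready={A,D,E,F,G,H} → run E
t=15: ready={A,D,E,F,G,H} → run E
t=16: ready={A,D,F,G,H} → run A
t=17: ready={A,D,F,G,H} → run A
t=18: ready={A,D,F,G,H} → run A
t=19: ready={A,D,F,G,H} → run A
t=20: ready={A,D,F,G,H} → run A
t=21: ready={A,D,F,G,H} → run A
t=22: ready={A,D,F,G,H} → run A
t=23: ready={D,F,G,H} → run D
t=24: ready={D,F,G,H} → run D
t=25: ready={D,F,G,H} → run D
t=26: ready={F,G,H} → run F
t=27: ready={F,G,H} → run F
t=28: ready={G,H} → run H
t=29: ready={G,H} → run H
t=30: ready={G,H} → run H
t=31: ready={G,H} → run H
t=32: ready={G,H} → run H
t=33: ready={G,H} → run H
t=34: ready={G} → run G
t=35: ready={G} → run G
t=36: ready={G} → run G
t=37: ready={G} → run G
t=38: (idle)
t=39: (idle)
t=40: (idle)
t=41: (idle)
t=42: (idle)

context switches = 8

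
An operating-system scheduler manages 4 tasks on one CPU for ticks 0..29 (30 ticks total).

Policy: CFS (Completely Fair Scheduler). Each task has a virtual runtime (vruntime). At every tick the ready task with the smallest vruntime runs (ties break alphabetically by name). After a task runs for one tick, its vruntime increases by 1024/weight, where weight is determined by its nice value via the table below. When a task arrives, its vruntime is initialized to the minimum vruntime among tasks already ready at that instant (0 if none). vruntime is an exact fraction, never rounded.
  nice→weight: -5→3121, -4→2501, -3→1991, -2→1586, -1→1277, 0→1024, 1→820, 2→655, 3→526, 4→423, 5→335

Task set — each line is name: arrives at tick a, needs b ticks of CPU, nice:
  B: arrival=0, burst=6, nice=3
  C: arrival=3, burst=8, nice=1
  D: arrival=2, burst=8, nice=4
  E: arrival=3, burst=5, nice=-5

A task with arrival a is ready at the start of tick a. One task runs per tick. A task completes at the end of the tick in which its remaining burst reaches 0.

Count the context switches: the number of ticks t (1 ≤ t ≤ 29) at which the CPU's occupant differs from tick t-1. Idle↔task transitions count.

context switches = 17

t=0: vr[B=0] → run B
t=1: vr[B=512/263] → run B
t=2: vr[B=1024/263 D=1024/263] → run B
t=3: vr[B=1536/263 C=1024/263 D=1024/263 E=1024/263] → run C
t=4: vr[B=1536/263 C=277248/53915 D=1024/263 E=1024/263] → run D
t=5: vr[B=1536/263 C=277248/53915 D=702464/111249 E=1024/263] → run E
t=6: vr[B=1536/263 C=277248/53915 D=702464/111249 E=3465216/820823] → run E
t=7: vr[B=1536/263 C=277248/53915 D=702464/111249 E=3734528/820823] → run E
t=8: vr[B=1536/263 C=277248/53915 D=702464/111249 E=4003840/820823] → run E
t=9: vr[B=1536/263 C=277248/53915 D=702464/111249 E=4273152/820823] → run C
t=10: vr[B=1536/263 C=344576/53915 D=702464/111249 E=4273152/820823] → run E
t=11: vr[B=1536/263 C=344576/53915 D=702464/111249] → run B
t=12: vr[B=2048/263 C=344576/53915 D=702464/111249] → run D
t=13: vr[B=2048/263 C=344576/53915 D=971776/111249] → run C
t=14: vr[B=2048/263 C=411904/53915 D=971776/111249] → run C
t=15: vr[B=2048/263 C=479232/53915 D=971776/111249] → run B
t=16: vr[B=2560/263 C=479232/53915 D=971776/111249] → run D
t=17: vr[B=2560/263 C=479232/53915 D=413696/37083] → run C
t=18: vr[B=2560/263 C=109312/10783 D=413696/37083] → run B
t=19: vr[C=109312/10783 D=413696/37083] → run C
t=20: vr[C=613888/53915 D=413696/37083] → run D
t=21: vr[C=613888/53915 D=1510400/111249] → run C
t=22: vr[C=681216/53915 D=1510400/111249] → run C
t=23: vr[D=1510400/111249] → run D
t=24: vr[D=1779712/111249] → run D
t=25: vr[D=683008/37083] → run D
t=26: vr[D=2318336/111249] → run D
t=27: (idle)
t=28: (idle)
t=29: (idle)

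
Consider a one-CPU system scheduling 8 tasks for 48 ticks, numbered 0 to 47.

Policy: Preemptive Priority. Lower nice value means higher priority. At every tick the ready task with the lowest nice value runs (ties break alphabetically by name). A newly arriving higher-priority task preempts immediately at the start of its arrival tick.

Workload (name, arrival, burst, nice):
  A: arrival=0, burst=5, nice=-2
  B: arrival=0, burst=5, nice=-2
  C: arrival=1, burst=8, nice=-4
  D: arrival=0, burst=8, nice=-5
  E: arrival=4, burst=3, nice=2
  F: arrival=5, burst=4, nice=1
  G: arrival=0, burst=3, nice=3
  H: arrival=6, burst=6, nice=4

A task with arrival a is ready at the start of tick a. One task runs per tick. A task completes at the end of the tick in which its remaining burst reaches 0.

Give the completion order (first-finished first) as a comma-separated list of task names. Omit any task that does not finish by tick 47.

t=0: ready={A,B,D,G} → run D
t=1: ready={A,B,C,D,G} → run D
t=2: ready={A,B,C,D,G} → run D
t=3: ready={A,B,C,D,G} → run D
t=4: ready={A,B,C,D,E,G} → run D
t=5: ready={A,B,C,D,E,F,G} → run D
t=6: ready={A,B,C,D,E,F,G,H} → run D
t=7: ready={A,B,C,D,E,F,G,H} → run D
t=8: ready={A,B,C,E,F,G,H} → run C
t=9: ready={A,B,C,E,F,G,H} → run C
t=10: ready={A,B,C,E,F,G,H} → run C
t=11: ready={A,B,C,E,F,G,H} → run C
t=12: ready={A,B,C,E,F,G,H} → run C
t=13: ready={A,B,C,E,F,G,H} → run C
t=14: ready={A,B,C,E,F,G,H} → run C
t=15: ready={A,B,C,E,F,G,H} → run C
t=16: ready={A,B,E,F,G,H} → run A
t=17: ready={A,B,E,F,G,H} → run A
t=18: ready={A,B,E,F,G,H} → run A
t=19: ready={A,B,E,F,G,H} → run A
t=20: ready={A,B,E,F,G,H} → run A
t=21: ready={B,E,F,G,H} → run B
t=22: ready={B,E,F,G,H} → run B
t=23: ready={B,E,F,G,H} → run B
t=24: ready={B,E,F,G,H} → run B
t=25: ready={B,E,F,G,H} → run B
t=26: ready={E,F,G,H} → run F
t=27: ready={E,F,G,H} → run F
t=28: ready={E,F,G,H} → run F
t=29: ready={E,F,G,H} → run F
t=30: ready={E,G,H} → run E
t=31: ready={E,G,H} → run E
t=32: ready={E,G,H} → run E
t=33: ready={G,H} → run G
t=34: ready={G,H} → run G
t=35: ready={G,H} → run G
t=36: ready={H} → run H
t=37: ready={H} → run H
t=38: ready={H} → run H
t=39: ready={H} → run H
t=40: ready={H} → run H
t=41: ready={H} → run H
t=42: (idle)
t=43: (idle)
t=44: (idle)
t=45: (idle)
t=46: (idle)
t=47: (idle)

completion order = D, C, A, B, F, E, G, H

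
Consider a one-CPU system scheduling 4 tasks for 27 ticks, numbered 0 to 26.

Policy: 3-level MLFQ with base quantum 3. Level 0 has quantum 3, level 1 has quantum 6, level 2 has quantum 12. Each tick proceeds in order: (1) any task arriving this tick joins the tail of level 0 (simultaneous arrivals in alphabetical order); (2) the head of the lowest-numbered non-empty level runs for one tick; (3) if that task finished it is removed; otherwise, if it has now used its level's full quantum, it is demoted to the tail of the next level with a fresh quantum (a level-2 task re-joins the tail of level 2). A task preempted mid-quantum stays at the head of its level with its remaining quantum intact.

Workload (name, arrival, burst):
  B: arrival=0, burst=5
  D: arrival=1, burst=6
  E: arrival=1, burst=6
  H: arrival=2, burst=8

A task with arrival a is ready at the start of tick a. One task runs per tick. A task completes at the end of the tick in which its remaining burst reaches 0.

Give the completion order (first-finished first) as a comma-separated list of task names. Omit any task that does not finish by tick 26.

completion order = B, D, E, H

t=0: L0/L1/L2 = B/-/- → run B
t=1: L0/L1/L2 = BDE/-/- → run B
t=2: L0/L1/L2 = BDEH/-/- → run B
t=3: L0/L1/L2 = DEH/B/- → run D
t=4: L0/L1/L2 = DEH/B/- → run D
t=5: L0/L1/L2 = DEH/B/- → run D
t=6: L0/L1/L2 = EH/BD/- → run E
t=7: L0/L1/L2 = EH/BD/- → run E
t=8: L0/L1/L2 = EH/BD/- → run E
t=9: L0/L1/L2 = H/BDE/- → run H
t=10: L0/L1/L2 = H/BDE/- → run H
t=11: L0/L1/L2 = H/BDE/- → run H
t=12: L0/L1/L2 = -/BDEH/- → run B
t=13: L0/L1/L2 = -/BDEH/- → run B
t=14: L0/L1/L2 = -/DEH/- → run D
t=15: L0/L1/L2 = -/DEH/- → run D
t=16: L0/L1/L2 = -/DEH/- → run D
t=17: L0/L1/L2 = -/EH/- → run E
t=18: L0/L1/L2 = -/EH/- → run E
t=19: L0/L1/L2 = -/EH/- → run E
t=20: L0/L1/L2 = -/H/- → run H
t=21: L0/L1/L2 = -/H/- → run H
t=22: L0/L1/L2 = -/H/- → run H
t=23: L0/L1/L2 = -/H/- → run H
t=24: L0/L1/L2 = -/H/- → run H
t=25: (idle)
t=26: (idle)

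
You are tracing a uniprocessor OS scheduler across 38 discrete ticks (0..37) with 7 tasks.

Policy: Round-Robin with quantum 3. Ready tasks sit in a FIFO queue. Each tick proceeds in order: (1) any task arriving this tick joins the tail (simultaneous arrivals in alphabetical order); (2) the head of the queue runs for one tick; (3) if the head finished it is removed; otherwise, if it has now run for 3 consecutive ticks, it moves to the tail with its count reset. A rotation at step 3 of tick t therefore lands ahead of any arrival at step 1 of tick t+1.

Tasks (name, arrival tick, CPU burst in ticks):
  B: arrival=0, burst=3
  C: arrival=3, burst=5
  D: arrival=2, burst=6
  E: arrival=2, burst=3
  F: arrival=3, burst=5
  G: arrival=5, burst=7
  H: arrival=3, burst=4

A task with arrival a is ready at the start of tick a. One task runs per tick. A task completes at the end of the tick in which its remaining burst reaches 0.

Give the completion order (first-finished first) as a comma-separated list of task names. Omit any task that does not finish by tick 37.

t=0: queue=[B] q_used=0 → run B
t=1: queue=[B] q_used=1 → run B
t=2: queue=[B,D,E] q_used=2 → run B
t=3: queue=[D,E,C,F,H] q_used=0 → run D
t=4: queue=[D,E,C,F,H] q_used=1 → run D
t=5: queue=[D,E,C,F,H,G] q_used=2 → run D
t=6: queue=[E,C,F,H,G,D] q_used=0 → run E
t=7: queue=[E,C,F,H,G,D] q_used=1 → run E
t=8: queue=[E,C,F,H,G,D] q_used=2 → run E
t=9: queue=[C,F,H,G,D] q_used=0 → run C
t=10: queue=[C,F,H,G,D] q_used=1 → run C
t=11: queue=[C,F,H,G,D] q_used=2 → run C
t=12: queue=[F,H,G,D,C] q_used=0 → run F
t=13: queue=[F,H,G,D,C] q_used=1 → run F
t=14: queue=[F,H,G,D,C] q_used=2 → run F
t=15: queue=[H,G,D,C,F] q_used=0 → run H
t=16: queue=[H,G,D,C,F] q_used=1 → run H
t=17: queue=[H,G,D,C,F] q_used=2 → run H
t=18: queue=[G,D,C,F,H] q_used=0 → run G
t=19: queue=[G,D,C,F,H] q_used=1 → run G
t=20: queue=[G,D,C,F,H] q_used=2 → run G
t=21: queue=[D,C,F,H,G] q_used=0 → run D
t=22: queue=[D,C,F,H,G] q_used=1 → run D
t=23: queue=[D,C,F,H,G] q_used=2 → run D
t=24: queue=[C,F,H,G] q_used=0 → run C
t=25: queue=[C,F,H,G] q_used=1 → run C
t=26: queue=[F,H,G] q_used=0 → run F
t=27: queue=[F,H,G] q_used=1 → run F
t=28: queue=[H,G] q_used=0 → run H
t=29: queue=[G] q_used=0 → run G
t=30: queue=[G] q_used=1 → run G
t=31: queue=[G] q_used=2 → run G
t=32: queue=[G] q_used=0 → run G
t=33: (idle)
t=34: (idle)
t=35: (idle)
t=36: (idle)
t=37: (idle)

completion order = B, E, D, C, F, H, G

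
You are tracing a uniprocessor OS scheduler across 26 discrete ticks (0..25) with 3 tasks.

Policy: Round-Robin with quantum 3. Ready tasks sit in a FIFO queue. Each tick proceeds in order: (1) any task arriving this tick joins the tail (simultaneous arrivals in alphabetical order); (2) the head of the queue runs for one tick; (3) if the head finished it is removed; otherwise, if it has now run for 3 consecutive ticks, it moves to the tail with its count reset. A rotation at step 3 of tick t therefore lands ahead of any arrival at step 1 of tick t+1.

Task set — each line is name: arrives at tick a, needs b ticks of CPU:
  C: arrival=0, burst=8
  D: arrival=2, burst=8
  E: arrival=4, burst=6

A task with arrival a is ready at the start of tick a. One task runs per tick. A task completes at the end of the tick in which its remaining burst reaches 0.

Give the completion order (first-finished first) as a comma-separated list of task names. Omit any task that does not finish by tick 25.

t=0: queue=[C] q_used=0 → run C
t=1: queue=[C] q_used=1 → run C
t=2: queue=[C,D] q_used=2 → run C
t=3: queue=[D,C] q_used=0 → run D
t=4: queue=[D,C,E] q_used=1 → run D
t=5: queue=[D,C,E] q_used=2 → run D
t=6: queue=[C,E,D] q_used=0 → run C
t=7: queue=[C,E,D] q_used=1 → run C
t=8: queue=[C,E,D] q_used=2 → run C
t=9: queue=[E,D,C] q_used=0 → run E
t=10: queue=[E,D,C] q_used=1 → run E
t=11: queue=[E,D,C] q_used=2 → run E
t=12: queue=[D,C,E] q_used=0 → run D
t=13: queue=[D,C,E] q_used=1 → run D
t=14: queue=[D,C,E] q_used=2 → run D
t=15: queue=[C,E,D] q_used=0 → run C
t=16: queue=[C,E,D] q_used=1 → run C
t=17: queue=[E,D] q_used=0 → run E
t=18: queue=[E,D] q_used=1 → run E
t=19: queue=[E,D] q_used=2 → run E
t=20: queue=[D] q_used=0 → run D
t=21: queue=[D] q_used=1 → run D
t=22: (idle)
t=23: (idle)
t=24: (idle)
t=25: (idle)

completion order = C, E, D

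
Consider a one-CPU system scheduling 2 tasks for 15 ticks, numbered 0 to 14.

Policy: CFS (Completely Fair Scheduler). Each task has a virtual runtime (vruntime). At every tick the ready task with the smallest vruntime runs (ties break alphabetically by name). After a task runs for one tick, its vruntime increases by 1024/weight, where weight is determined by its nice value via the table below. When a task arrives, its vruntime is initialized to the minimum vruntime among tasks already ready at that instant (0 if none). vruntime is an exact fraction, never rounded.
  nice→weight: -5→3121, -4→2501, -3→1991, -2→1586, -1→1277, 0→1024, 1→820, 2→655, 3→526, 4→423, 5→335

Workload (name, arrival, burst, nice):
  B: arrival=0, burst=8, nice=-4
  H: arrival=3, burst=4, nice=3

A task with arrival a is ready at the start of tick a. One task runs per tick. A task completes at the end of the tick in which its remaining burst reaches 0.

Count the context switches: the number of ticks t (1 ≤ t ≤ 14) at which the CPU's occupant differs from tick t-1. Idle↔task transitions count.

context switches = 4

t=0: vr[B=0] → run B
t=1: vr[B=1024/2501] → run B
t=2: vr[B=2048/2501] → run B
t=3: vr[B=3072/2501 H=3072/2501] → run B
t=4: vr[B=4096/2501 H=3072/2501] → run H
t=5: vr[B=4096/2501 H=2088448/657763] → run B
t=6: vr[B=5120/2501 H=2088448/657763] → run B
t=7: vr[B=6144/2501 H=2088448/657763] → run B
t=8: vr[B=7168/2501 H=2088448/657763] → run B
t=9: vr[H=2088448/657763] → run H
t=10: vr[H=3368960/657763] → run H
t=11: vr[H=4649472/657763] → run H
t=12: (idle)
t=13: (idle)
t=14: (idle)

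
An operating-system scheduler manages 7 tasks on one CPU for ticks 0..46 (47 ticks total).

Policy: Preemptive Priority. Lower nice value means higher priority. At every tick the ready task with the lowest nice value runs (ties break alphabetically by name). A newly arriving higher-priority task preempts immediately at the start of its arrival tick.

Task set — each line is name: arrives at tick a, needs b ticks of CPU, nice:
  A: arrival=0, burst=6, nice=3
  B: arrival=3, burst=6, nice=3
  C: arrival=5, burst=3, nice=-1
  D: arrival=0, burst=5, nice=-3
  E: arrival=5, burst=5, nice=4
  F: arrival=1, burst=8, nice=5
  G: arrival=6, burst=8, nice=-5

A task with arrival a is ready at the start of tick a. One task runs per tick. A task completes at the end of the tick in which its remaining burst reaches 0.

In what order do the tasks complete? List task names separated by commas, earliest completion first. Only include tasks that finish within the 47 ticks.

completion order = D, G, C, A, B, E, F

t=0: ready={A,D} → run D
t=1: ready={A,D,F} → run D
t=2: ready={A,D,F} → run D
t=3: ready={A,B,D,F} → run D
t=4: ready={A,B,D,F} → run D
t=5: ready={A,B,C,E,F} → run C
t=6: ready={A,B,C,E,F,G} → run G
t=7: ready={A,B,C,E,F,G} → run G
t=8: ready={A,B,C,E,F,G} → run G
t=9: ready={A,B,C,E,F,G} → run G
t=10: ready={A,B,C,E,F,G} → run G
t=11: ready={A,B,C,E,F,G} → run G
t=12: ready={A,B,C,E,F,G} → run G
t=13: ready={A,B,C,E,F,G} → run G
t=14: ready={A,B,C,E,F} → run C
t=15: ready={A,B,C,E,F} → run C
t=16: ready={A,B,E,F} → run A
t=17: ready={A,B,E,F} → run A
t=18: ready={A,B,E,F} → run A
t=19: ready={A,B,E,F} → run A
t=20: ready={A,B,E,F} → run A
t=21: ready={A,B,E,F} → run A
t=22: ready={B,E,F} → run B
t=23: ready={B,E,F} → run B
t=24: ready={B,E,F} → run B
t=25: ready={B,E,F} → run B
t=26: ready={B,E,F} → run B
t=27: ready={B,E,F} → run B
t=28: ready={E,F} → run E
t=29: ready={E,F} → run E
t=30: ready={E,F} → run E
t=31: ready={E,F} → run E
t=32: ready={E,F} → run E
t=33: ready={F} → run F
t=34: ready={F} → run F
t=35: ready={F} → run F
t=36: ready={F} → run F
t=37: ready={F} → run F
t=38: ready={F} → run F
t=39: ready={F} → run F
t=40: ready={F} → run F
t=41: (idle)
t=42: (idle)
t=43: (idle)
t=44: (idle)
t=45: (idle)
t=46: (idle)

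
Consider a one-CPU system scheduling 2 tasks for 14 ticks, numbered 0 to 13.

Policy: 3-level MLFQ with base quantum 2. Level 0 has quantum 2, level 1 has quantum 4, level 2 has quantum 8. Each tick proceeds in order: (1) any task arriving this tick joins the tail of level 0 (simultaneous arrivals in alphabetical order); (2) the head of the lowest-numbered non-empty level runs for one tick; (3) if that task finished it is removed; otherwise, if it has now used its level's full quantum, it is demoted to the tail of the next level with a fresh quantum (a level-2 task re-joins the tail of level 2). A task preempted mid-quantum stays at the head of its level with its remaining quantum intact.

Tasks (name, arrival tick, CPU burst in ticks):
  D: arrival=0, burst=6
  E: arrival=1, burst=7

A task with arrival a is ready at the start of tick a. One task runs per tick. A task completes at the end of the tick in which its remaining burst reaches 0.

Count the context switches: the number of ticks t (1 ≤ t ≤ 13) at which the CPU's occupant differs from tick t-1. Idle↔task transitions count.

context switches = 4

t=0: L0/L1/L2 = D/-/- → run D
t=1: L0/L1/L2 = DE/-/- → run D
t=2: L0/L1/L2 = E/D/- → run E
t=3: L0/L1/L2 = E/D/- → run E
t=4: L0/L1/L2 = -/DE/- → run D
t=5: L0/L1/L2 = -/DE/- → run D
t=6: L0/L1/L2 = -/DE/- → run D
t=7: L0/L1/L2 = -/DE/- → run D
t=8: L0/L1/L2 = -/E/- → run E
t=9: L0/L1/L2 = -/E/- → run E
t=10: L0/L1/L2 = -/E/- → run E
t=11: L0/L1/L2 = -/E/- → run E
t=12: L0/L1/L2 = -/-/E → run E
t=13: (idle)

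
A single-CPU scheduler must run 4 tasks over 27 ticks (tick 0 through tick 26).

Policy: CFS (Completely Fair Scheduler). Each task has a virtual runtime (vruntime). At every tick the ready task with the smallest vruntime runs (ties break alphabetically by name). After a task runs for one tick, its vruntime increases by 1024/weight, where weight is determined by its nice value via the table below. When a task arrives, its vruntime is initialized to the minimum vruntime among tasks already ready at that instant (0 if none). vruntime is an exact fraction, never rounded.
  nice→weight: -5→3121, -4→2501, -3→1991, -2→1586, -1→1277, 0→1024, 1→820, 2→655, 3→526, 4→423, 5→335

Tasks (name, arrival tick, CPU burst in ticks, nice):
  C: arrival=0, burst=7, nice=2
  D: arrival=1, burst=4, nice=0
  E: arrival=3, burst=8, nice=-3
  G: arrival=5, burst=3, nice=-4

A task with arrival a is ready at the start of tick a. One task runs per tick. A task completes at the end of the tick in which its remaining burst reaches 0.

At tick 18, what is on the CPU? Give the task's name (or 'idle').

running at tick 18 = E

t=0: vr[C=0] → run C
t=1: vr[C=1024/655 D=1024/655] → run C
t=2: vr[C=2048/655 D=1024/655] → run D
t=3: vr[C=2048/655 D=1679/655 E=1679/655] → run D
t=4: vr[C=2048/655 D=2334/655 E=1679/655] → run E
t=5: vr[C=2048/655 D=2334/655 E=4013609/1304105 G=4013609/1304105] → run E
t=6: vr[C=2048/655 D=2334/655 E=4684329/1304105 G=4013609/1304105] → run G
t=7: vr[C=2048/655 D=2334/655 E=4684329/1304105 G=11373439629/3261566605] → run C
t=8: vr[C=3072/655 D=2334/655 E=4684329/1304105 G=11373439629/3261566605] → run G
t=9: vr[C=3072/655 D=2334/655 E=4684329/1304105 G=12708843149/3261566605] → run D
t=10: vr[C=3072/655 D=2989/655 E=4684329/1304105 G=12708843149/3261566605] → run E
t=11: vr[C=3072/655 D=2989/655 E=5355049/1304105 G=12708843149/3261566605] → run G
t=12: vr[C=3072/655 D=2989/655 E=5355049/1304105] → run E
t=13: vr[C=3072/655 D=2989/655 E=6025769/1304105] → run D
t=14: vr[C=3072/655 E=6025769/1304105] → run E
t=15: vr[C=3072/655 E=6696489/1304105] → run C
t=16: vr[C=4096/655 E=6696489/1304105] → run E
t=17: vr[C=4096/655 E=7367209/1304105] → run E
t=18: vr[C=4096/655 E=8037929/1304105] → run E
t=19: vr[C=4096/655] → run C
t=20: vr[C=1024/131] → run C
t=21: vr[C=6144/655] → run C
t=22: (idle)
t=23: (idle)
t=24: (idle)
t=25: (idle)
t=26: (idle)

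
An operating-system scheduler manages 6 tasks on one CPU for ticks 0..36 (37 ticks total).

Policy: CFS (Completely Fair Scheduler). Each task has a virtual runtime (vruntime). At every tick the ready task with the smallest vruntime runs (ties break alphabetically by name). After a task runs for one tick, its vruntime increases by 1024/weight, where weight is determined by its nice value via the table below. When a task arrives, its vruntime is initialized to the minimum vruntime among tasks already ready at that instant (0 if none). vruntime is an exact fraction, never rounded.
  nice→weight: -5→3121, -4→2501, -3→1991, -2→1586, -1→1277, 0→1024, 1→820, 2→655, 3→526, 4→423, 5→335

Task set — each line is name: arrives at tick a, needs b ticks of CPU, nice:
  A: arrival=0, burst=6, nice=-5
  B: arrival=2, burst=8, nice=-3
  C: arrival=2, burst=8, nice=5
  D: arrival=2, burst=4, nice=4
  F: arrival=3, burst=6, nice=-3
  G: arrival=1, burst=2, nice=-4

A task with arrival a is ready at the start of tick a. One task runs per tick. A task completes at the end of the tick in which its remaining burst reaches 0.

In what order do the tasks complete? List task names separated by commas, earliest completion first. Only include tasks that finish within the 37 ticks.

completion order = G, A, F, B, D, C

t=0: vr[A=0] → run A
t=1: vr[A=1024/3121 G=1024/3121] → run A
t=2: vr[A=2048/3121 B=1024/3121 C=1024/3121 D=1024/3121 G=1024/3121] → run B
t=3: vr[A=2048/3121 B=5234688/6213911 C=1024/3121 D=1024/3121 F=1024/3121 G=1024/3121] → run C
t=4: vr[A=2048/3121 B=5234688/6213911 C=3538944/1045535 D=1024/3121 F=1024/3121 G=1024/3121] → run D
t=5: vr[A=2048/3121 B=5234688/6213911 C=3538944/1045535 D=3629056/1320183 F=1024/3121 G=1024/3121] → run F
t=6: vr[A=2048/3121 B=5234688/6213911 C=3538944/1045535 D=3629056/1320183 F=5234688/6213911 G=1024/3121] → run G
t=7: vr[A=2048/3121 B=5234688/6213911 C=3538944/1045535 D=3629056/1320183 F=5234688/6213911 G=5756928/7805621] → run A
t=8: vr[A=3072/3121 B=5234688/6213911 C=3538944/1045535 D=3629056/1320183 F=5234688/6213911 G=5756928/7805621] → run G
t=9: vr[A=3072/3121 B=5234688/6213911 C=3538944/1045535 D=3629056/1320183 F=5234688/6213911] → run B
t=10: vr[A=3072/3121 B=8430592/6213911 C=3538944/1045535 D=3629056/1320183 F=5234688/6213911] → run F
t=11: vr[A=3072/3121 B=8430592/6213911 C=3538944/1045535 D=3629056/1320183 F=8430592/6213911] → run A
t=12: vr[A=4096/3121 B=8430592/6213911 C=3538944/1045535 D=3629056/1320183 F=8430592/6213911] → run A
t=13: vr[A=5120/3121 B=8430592/6213911 C=3538944/1045535 D=3629056/1320183 F=8430592/6213911] → run B
t=14: vr[A=5120/3121 B=11626496/6213911 C=3538944/1045535 D=3629056/1320183 F=8430592/6213911] → run F
t=15: vr[A=5120/3121 B=11626496/6213911 C=3538944/1045535 D=3629056/1320183 F=11626496/6213911] → run A
t=16: vr[B=11626496/6213911 C=3538944/1045535 D=3629056/1320183 F=11626496/6213911] → run B
t=17: vr[B=14822400/6213911 C=3538944/1045535 D=3629056/1320183 F=11626496/6213911] → run F
t=18: vr[B=14822400/6213911 C=3538944/1045535 D=3629056/1320183 F=14822400/6213911] → run B
t=19: vr[B=18018304/6213911 C=3538944/1045535 D=3629056/1320183 F=14822400/6213911] → run F
t=20: vr[B=18018304/6213911 C=3538944/1045535 D=3629056/1320183 F=18018304/6213911] → run D
t=21: vr[B=18018304/6213911 C=3538944/1045535 D=6824960/1320183 F=18018304/6213911] → run B
t=22: vr[B=21214208/6213911 C=3538944/1045535 D=6824960/1320183 F=18018304/6213911] → run F
t=23: vr[B=21214208/6213911 C=3538944/1045535 D=6824960/1320183] → run C
t=24: vr[B=21214208/6213911 C=6734848/1045535 D=6824960/1320183] → run B
t=25: vr[B=24410112/6213911 C=6734848/1045535 D=6824960/1320183] → run B
t=26: vr[C=6734848/1045535 D=6824960/1320183] → run D
t=27: vr[C=6734848/1045535 D=3340288/440061] → run C
t=28: vr[C=9930752/1045535 D=3340288/440061] → run D
t=29: vr[C=9930752/1045535] → run C
t=30: vr[C=13126656/1045535] → run C
t=31: vr[C=3264512/209107] → run C
t=32: vr[C=19518464/1045535] → run C
t=33: vr[C=22714368/1045535] → run C
t=34: (idle)
t=35: (idle)
t=36: (idle)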